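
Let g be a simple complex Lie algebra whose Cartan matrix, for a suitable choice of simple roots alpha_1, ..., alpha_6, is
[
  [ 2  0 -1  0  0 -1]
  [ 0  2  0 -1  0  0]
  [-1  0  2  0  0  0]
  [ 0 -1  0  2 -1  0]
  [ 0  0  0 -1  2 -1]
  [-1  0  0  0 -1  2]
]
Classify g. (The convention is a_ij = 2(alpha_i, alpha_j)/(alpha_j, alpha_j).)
type A_6

The matrix has rank 6 with 2's on the diagonal. Reading the off-diagonal entries as Dynkin edges (a single edge where a_ij = a_ji = -1; a double or triple edge where a_ij * a_ji = 2 or 3), the diagram is a chain of 6 nodes with single edges (A_6). One simple-root ordering that puts it in standard form is (alpha_2, alpha_4, alpha_5, alpha_6, alpha_1, alpha_3). So the algebra is type A_6, i.e. sl(7).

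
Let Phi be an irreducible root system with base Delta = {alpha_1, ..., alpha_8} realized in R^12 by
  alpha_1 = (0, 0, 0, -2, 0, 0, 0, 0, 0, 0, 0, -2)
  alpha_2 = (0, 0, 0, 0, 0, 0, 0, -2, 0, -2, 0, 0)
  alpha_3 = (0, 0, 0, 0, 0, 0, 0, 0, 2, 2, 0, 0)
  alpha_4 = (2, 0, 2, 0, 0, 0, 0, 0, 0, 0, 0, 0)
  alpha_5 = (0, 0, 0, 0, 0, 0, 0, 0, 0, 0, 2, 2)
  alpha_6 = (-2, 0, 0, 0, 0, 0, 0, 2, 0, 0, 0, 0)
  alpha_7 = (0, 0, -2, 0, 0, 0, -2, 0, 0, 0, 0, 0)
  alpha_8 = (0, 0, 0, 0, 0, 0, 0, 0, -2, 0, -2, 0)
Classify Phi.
type A_8

Compute the Cartan integers a_ij = 2(alpha_i, alpha_j)/(alpha_j, alpha_j); the resulting 8x8 Cartan matrix is
[[2, 0, 0, 0, -1, 0, 0, 0], [0, 2, -1, 0, 0, -1, 0, 0], [0, -1, 2, 0, 0, 0, 0, -1], [0, 0, 0, 2, 0, -1, -1, 0], [-1, 0, 0, 0, 2, 0, 0, -1], [0, -1, 0, -1, 0, 2, 0, 0], [0, 0, 0, -1, 0, 0, 2, 0], [0, 0, -1, 0, -1, 0, 0, 2]].
All simple roots have the same length, so the diagram is simply laced. The associated Dynkin diagram is a chain of 8 nodes with single edges (A_8), so the type is A_8 (the algebra sl(9)).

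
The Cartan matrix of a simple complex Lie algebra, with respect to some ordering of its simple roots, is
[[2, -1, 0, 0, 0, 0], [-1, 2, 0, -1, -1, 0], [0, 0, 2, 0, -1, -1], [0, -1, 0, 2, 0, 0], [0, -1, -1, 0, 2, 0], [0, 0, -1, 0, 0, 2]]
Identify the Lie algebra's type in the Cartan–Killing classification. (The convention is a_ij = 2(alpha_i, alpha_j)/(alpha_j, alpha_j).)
The matrix has rank 6 with 2's on the diagonal. Reading the off-diagonal entries as Dynkin edges (a single edge where a_ij = a_ji = -1; a double or triple edge where a_ij * a_ji = 2 or 3), the diagram is a chain of 4 nodes with a fork of two nodes at one end (D_6). One simple-root ordering that puts it in standard form is (alpha_6, alpha_3, alpha_5, alpha_2, alpha_1, alpha_4). So the algebra is type D_6, i.e. so(12).

D6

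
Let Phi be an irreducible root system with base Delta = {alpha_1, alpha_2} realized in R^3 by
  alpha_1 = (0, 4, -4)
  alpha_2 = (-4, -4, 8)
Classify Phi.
G_2

Compute the Cartan integers a_ij = 2(alpha_i, alpha_j)/(alpha_j, alpha_j); the resulting 2x2 Cartan matrix is
[[2, -1], [-3, 2]].
The roots have two lengths (squared-length ratio 3:1); the short ones are alpha_{1}. The associated Dynkin diagram is two nodes joined by a triple edge (G_2), so the type is G_2.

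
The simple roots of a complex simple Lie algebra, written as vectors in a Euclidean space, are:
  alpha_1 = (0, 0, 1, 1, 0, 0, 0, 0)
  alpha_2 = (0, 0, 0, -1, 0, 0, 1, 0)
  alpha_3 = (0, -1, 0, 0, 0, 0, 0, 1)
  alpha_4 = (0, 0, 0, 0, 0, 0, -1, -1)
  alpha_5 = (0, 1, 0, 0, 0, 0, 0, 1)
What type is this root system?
type D_5

Compute the Cartan integers a_ij = 2(alpha_i, alpha_j)/(alpha_j, alpha_j); the resulting 5x5 Cartan matrix is
[[2, -1, 0, 0, 0], [-1, 2, 0, -1, 0], [0, 0, 2, -1, 0], [0, -1, -1, 2, -1], [0, 0, 0, -1, 2]].
All simple roots have the same length, so the diagram is simply laced. The associated Dynkin diagram is a chain of 3 nodes with a fork of two nodes at one end (D_5), so the type is D_5 (the algebra so(10)).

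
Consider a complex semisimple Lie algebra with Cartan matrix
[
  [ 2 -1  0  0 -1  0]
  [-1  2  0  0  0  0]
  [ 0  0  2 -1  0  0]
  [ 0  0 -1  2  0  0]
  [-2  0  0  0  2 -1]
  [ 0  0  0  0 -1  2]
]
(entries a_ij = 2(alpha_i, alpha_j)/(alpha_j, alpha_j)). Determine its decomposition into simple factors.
The diagram associated to this matrix has two connected components: the simple roots {alpha_3, alpha_4} form a chain of 2 nodes with single edges (A_2), and {alpha_1, alpha_2, alpha_5, alpha_6} form a chain of 4 nodes with a double edge between the middle two (F_4). A semisimple Lie algebra decomposes uniquely as the direct sum of simple ideals, one per connected component of its Dynkin diagram, so g ≅ A_2 ⊕ F_4 (dimension 8 + 52 = 60).

A_2 ⊕ F_4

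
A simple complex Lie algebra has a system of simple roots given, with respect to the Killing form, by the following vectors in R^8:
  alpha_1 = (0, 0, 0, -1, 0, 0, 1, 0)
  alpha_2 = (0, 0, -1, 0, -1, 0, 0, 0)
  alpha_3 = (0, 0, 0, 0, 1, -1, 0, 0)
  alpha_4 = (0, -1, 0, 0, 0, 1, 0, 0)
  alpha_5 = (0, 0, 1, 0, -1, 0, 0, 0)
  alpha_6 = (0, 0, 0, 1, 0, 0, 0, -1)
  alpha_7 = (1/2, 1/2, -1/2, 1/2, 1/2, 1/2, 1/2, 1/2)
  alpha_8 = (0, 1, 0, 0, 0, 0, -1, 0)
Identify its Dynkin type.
Compute the Cartan integers a_ij = 2(alpha_i, alpha_j)/(alpha_j, alpha_j); the resulting 8x8 Cartan matrix is
[[2, 0, 0, 0, 0, -1, 0, -1], [0, 2, -1, 0, 0, 0, 0, 0], [0, -1, 2, -1, -1, 0, 0, 0], [0, 0, -1, 2, 0, 0, 0, -1], [0, 0, -1, 0, 2, 0, -1, 0], [-1, 0, 0, 0, 0, 2, 0, 0], [0, 0, 0, 0, -1, 0, 2, 0], [-1, 0, 0, -1, 0, 0, 0, 2]].
All simple roots have the same length, so the diagram is simply laced. The associated Dynkin diagram is a chain of 7 nodes with one extra node attached to the third node from one end (E_8), so the type is E_8.

type E_8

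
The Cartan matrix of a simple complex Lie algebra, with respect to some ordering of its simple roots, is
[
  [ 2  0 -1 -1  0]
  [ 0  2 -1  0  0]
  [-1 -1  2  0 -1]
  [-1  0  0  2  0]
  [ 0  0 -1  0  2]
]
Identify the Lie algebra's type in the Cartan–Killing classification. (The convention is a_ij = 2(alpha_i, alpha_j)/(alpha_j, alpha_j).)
The matrix has rank 5 with 2's on the diagonal. Reading the off-diagonal entries as Dynkin edges (a single edge where a_ij = a_ji = -1; a double or triple edge where a_ij * a_ji = 2 or 3), the diagram is a chain of 3 nodes with a fork of two nodes at one end (D_5). One simple-root ordering that puts it in standard form is (alpha_4, alpha_1, alpha_3, alpha_5, alpha_2). So the algebra is type D_5, i.e. so(10).

D5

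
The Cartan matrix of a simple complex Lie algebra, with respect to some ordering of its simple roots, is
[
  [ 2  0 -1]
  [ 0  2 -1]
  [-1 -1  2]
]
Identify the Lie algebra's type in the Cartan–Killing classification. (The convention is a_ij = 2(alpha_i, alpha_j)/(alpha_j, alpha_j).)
A_3 (sl(4))

The matrix has rank 3 with 2's on the diagonal. Reading the off-diagonal entries as Dynkin edges (a single edge where a_ij = a_ji = -1; a double or triple edge where a_ij * a_ji = 2 or 3), the diagram is a chain of 3 nodes with single edges (A_3). One simple-root ordering that puts it in standard form is (alpha_2, alpha_3, alpha_1). So the algebra is type A_3, i.e. sl(4).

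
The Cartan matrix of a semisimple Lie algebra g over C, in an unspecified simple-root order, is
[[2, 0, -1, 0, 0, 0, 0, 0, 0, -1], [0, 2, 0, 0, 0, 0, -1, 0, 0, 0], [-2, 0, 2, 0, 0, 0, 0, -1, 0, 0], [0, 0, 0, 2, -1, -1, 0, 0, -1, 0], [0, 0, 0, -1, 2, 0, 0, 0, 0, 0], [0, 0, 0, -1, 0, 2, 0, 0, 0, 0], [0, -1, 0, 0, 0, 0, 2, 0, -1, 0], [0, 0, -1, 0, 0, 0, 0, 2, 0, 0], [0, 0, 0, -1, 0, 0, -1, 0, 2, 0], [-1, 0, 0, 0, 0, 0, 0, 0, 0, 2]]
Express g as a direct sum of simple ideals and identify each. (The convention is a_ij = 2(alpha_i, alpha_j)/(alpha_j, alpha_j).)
D_6 (so(12)) + F_4

The diagram associated to this matrix has two connected components: the simple roots {alpha_2, alpha_4, alpha_5, alpha_6, alpha_7, alpha_9} form a chain of 4 nodes with a fork of two nodes at one end (D_6), and {alpha_1, alpha_3, alpha_8, alpha_10} form a chain of 4 nodes with a double edge between the middle two (F_4). A semisimple Lie algebra decomposes uniquely as the direct sum of simple ideals, one per connected component of its Dynkin diagram, so g ≅ D_6 ⊕ F_4 (dimension 66 + 52 = 118).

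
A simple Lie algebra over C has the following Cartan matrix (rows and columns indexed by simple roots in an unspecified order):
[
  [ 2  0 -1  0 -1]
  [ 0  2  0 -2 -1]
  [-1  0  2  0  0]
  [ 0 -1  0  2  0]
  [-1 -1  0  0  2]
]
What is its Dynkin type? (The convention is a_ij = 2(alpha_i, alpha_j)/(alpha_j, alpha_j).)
type B_5

The matrix has rank 5 with 2's on the diagonal. Reading the off-diagonal entries as Dynkin edges (a single edge where a_ij = a_ji = -1; a double or triple edge where a_ij * a_ji = 2 or 3), the diagram is a chain of 5 nodes with a double edge at one end; the terminal node there is the unique short simple root (B_5). One simple-root ordering that puts it in standard form is (alpha_3, alpha_1, alpha_5, alpha_2, alpha_4). So the algebra is type B_5, i.e. so(11).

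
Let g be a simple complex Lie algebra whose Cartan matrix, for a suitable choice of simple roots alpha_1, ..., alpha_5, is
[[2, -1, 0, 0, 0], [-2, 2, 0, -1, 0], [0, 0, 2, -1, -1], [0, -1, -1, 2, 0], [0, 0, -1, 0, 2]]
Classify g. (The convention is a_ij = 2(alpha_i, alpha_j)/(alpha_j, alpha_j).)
The matrix has rank 5 with 2's on the diagonal. Reading the off-diagonal entries as Dynkin edges (a single edge where a_ij = a_ji = -1; a double or triple edge where a_ij * a_ji = 2 or 3), the diagram is a chain of 5 nodes with a double edge at one end; the terminal node there is the unique short simple root (B_5). One simple-root ordering that puts it in standard form is (alpha_5, alpha_3, alpha_4, alpha_2, alpha_1). So the algebra is type B_5, i.e. so(11).

type B_5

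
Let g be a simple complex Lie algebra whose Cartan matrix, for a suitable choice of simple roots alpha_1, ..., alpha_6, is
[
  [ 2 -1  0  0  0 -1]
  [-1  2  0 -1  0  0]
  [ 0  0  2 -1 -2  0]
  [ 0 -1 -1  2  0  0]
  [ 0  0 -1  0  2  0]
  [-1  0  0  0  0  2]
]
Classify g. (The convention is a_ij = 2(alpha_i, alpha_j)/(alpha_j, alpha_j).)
B6

The matrix has rank 6 with 2's on the diagonal. Reading the off-diagonal entries as Dynkin edges (a single edge where a_ij = a_ji = -1; a double or triple edge where a_ij * a_ji = 2 or 3), the diagram is a chain of 6 nodes with a double edge at one end; the terminal node there is the unique short simple root (B_6). One simple-root ordering that puts it in standard form is (alpha_6, alpha_1, alpha_2, alpha_4, alpha_3, alpha_5). So the algebra is type B_6, i.e. so(13).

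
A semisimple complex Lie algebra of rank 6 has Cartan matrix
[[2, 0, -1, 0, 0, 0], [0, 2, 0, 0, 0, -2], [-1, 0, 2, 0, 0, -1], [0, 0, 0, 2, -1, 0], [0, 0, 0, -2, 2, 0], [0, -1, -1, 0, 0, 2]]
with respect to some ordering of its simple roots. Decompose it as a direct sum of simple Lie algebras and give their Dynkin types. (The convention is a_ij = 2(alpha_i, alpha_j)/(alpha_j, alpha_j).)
B_2 (so(5)) ⊕ C_4 (sp(8))

The diagram associated to this matrix has two connected components: the simple roots {alpha_4, alpha_5} form a chain of 2 nodes with a double edge at one end; the terminal node there is the unique short simple root (B_2), and {alpha_1, alpha_2, alpha_3, alpha_6} form a chain of 4 nodes with a double edge at one end; the terminal node there is the unique long simple root (C_4). A semisimple Lie algebra decomposes uniquely as the direct sum of simple ideals, one per connected component of its Dynkin diagram, so g ≅ B_2 ⊕ C_4 (dimension 10 + 36 = 46).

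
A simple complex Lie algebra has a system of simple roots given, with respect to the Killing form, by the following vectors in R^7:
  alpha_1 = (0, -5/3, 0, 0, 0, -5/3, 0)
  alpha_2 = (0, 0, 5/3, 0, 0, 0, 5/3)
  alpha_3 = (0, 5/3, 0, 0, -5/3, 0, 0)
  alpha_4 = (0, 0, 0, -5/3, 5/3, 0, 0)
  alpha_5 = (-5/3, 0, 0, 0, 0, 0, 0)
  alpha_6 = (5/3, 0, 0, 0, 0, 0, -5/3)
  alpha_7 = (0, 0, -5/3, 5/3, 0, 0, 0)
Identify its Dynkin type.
Compute the Cartan integers a_ij = 2(alpha_i, alpha_j)/(alpha_j, alpha_j); the resulting 7x7 Cartan matrix is
[[2, 0, -1, 0, 0, 0, 0], [0, 2, 0, 0, 0, -1, -1], [-1, 0, 2, -1, 0, 0, 0], [0, 0, -1, 2, 0, 0, -1], [0, 0, 0, 0, 2, -1, 0], [0, -1, 0, 0, -2, 2, 0], [0, -1, 0, -1, 0, 0, 2]].
The roots have two lengths (squared-length ratio 2:1); the short ones are alpha_{5}. The associated Dynkin diagram is a chain of 7 nodes with a double edge at one end; the terminal node there is the unique short simple root (B_7), so the type is B_7 (the algebra so(15)).

B7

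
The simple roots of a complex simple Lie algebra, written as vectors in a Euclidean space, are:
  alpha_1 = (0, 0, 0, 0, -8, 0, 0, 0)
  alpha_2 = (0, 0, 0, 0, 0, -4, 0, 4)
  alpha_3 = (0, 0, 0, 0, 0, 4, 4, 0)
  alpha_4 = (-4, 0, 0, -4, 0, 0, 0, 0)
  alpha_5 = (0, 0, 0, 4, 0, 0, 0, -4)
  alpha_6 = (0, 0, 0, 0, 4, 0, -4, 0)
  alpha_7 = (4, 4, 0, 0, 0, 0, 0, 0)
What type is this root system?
C7

Compute the Cartan integers a_ij = 2(alpha_i, alpha_j)/(alpha_j, alpha_j); the resulting 7x7 Cartan matrix is
[[2, 0, 0, 0, 0, -2, 0], [0, 2, -1, 0, -1, 0, 0], [0, -1, 2, 0, 0, -1, 0], [0, 0, 0, 2, -1, 0, -1], [0, -1, 0, -1, 2, 0, 0], [-1, 0, -1, 0, 0, 2, 0], [0, 0, 0, -1, 0, 0, 2]].
The roots have two lengths (squared-length ratio 2:1); the short ones are alpha_{2,3,4,5,6,7}. The associated Dynkin diagram is a chain of 7 nodes with a double edge at one end; the terminal node there is the unique long simple root (C_7), so the type is C_7 (the algebra sp(14)).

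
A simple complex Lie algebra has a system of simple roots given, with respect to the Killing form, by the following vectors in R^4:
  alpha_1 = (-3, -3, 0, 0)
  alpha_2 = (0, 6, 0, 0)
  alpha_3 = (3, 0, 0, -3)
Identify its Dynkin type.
type C_3

Compute the Cartan integers a_ij = 2(alpha_i, alpha_j)/(alpha_j, alpha_j); the resulting 3x3 Cartan matrix is
[[2, -1, -1], [-2, 2, 0], [-1, 0, 2]].
The roots have two lengths (squared-length ratio 2:1); the short ones are alpha_{1,3}. The associated Dynkin diagram is a chain of 3 nodes with a double edge at one end; the terminal node there is the unique long simple root (C_3), so the type is C_3 (the algebra sp(6)).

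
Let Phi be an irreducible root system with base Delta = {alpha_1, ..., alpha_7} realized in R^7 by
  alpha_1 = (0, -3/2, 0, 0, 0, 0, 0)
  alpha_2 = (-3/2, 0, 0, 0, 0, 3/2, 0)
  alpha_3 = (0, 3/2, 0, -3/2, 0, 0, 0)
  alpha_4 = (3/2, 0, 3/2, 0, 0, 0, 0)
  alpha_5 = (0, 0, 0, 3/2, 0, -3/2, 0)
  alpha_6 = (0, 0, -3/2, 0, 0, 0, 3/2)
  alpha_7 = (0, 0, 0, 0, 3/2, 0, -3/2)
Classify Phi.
Compute the Cartan integers a_ij = 2(alpha_i, alpha_j)/(alpha_j, alpha_j); the resulting 7x7 Cartan matrix is
[[2, 0, -1, 0, 0, 0, 0], [0, 2, 0, -1, -1, 0, 0], [-2, 0, 2, 0, -1, 0, 0], [0, -1, 0, 2, 0, -1, 0], [0, -1, -1, 0, 2, 0, 0], [0, 0, 0, -1, 0, 2, -1], [0, 0, 0, 0, 0, -1, 2]].
The roots have two lengths (squared-length ratio 2:1); the short ones are alpha_{1}. The associated Dynkin diagram is a chain of 7 nodes with a double edge at one end; the terminal node there is the unique short simple root (B_7), so the type is B_7 (the algebra so(15)).

B_7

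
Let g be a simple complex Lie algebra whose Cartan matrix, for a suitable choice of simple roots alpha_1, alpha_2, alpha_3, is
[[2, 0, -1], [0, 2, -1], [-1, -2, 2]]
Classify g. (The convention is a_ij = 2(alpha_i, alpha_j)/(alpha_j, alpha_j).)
B_3

The matrix has rank 3 with 2's on the diagonal. Reading the off-diagonal entries as Dynkin edges (a single edge where a_ij = a_ji = -1; a double or triple edge where a_ij * a_ji = 2 or 3), the diagram is a chain of 3 nodes with a double edge at one end; the terminal node there is the unique short simple root (B_3). One simple-root ordering that puts it in standard form is (alpha_1, alpha_3, alpha_2). So the algebra is type B_3, i.e. so(7).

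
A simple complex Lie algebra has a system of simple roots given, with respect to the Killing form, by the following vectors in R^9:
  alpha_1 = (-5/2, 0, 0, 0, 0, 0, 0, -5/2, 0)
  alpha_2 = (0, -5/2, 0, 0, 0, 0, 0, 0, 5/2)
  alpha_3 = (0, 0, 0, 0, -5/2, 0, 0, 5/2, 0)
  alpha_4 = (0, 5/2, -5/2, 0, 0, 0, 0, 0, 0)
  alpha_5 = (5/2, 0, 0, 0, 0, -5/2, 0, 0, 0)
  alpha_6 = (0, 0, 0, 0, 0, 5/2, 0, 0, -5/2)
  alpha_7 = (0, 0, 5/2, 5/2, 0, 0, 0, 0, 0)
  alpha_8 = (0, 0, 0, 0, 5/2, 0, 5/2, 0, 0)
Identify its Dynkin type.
Compute the Cartan integers a_ij = 2(alpha_i, alpha_j)/(alpha_j, alpha_j); the resulting 8x8 Cartan matrix is
[[2, 0, -1, 0, -1, 0, 0, 0], [0, 2, 0, -1, 0, -1, 0, 0], [-1, 0, 2, 0, 0, 0, 0, -1], [0, -1, 0, 2, 0, 0, -1, 0], [-1, 0, 0, 0, 2, -1, 0, 0], [0, -1, 0, 0, -1, 2, 0, 0], [0, 0, 0, -1, 0, 0, 2, 0], [0, 0, -1, 0, 0, 0, 0, 2]].
All simple roots have the same length, so the diagram is simply laced. The associated Dynkin diagram is a chain of 8 nodes with single edges (A_8), so the type is A_8 (the algebra sl(9)).

A_8 (sl(9))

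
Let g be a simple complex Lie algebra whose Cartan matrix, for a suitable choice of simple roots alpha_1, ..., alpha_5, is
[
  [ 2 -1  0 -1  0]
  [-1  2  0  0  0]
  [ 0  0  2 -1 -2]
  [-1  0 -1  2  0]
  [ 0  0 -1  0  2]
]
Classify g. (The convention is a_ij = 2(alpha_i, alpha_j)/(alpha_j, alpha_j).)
B_5

The matrix has rank 5 with 2's on the diagonal. Reading the off-diagonal entries as Dynkin edges (a single edge where a_ij = a_ji = -1; a double or triple edge where a_ij * a_ji = 2 or 3), the diagram is a chain of 5 nodes with a double edge at one end; the terminal node there is the unique short simple root (B_5). One simple-root ordering that puts it in standard form is (alpha_2, alpha_1, alpha_4, alpha_3, alpha_5). So the algebra is type B_5, i.e. so(11).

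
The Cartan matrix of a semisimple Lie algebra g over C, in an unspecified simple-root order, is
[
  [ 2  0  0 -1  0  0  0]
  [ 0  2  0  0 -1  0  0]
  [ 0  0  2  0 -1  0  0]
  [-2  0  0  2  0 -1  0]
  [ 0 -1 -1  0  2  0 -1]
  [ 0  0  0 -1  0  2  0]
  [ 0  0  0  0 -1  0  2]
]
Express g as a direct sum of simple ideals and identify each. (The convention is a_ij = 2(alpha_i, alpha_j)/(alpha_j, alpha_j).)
B_3 ⊕ D_4

The diagram associated to this matrix has two connected components: the simple roots {alpha_1, alpha_4, alpha_6} form a chain of 3 nodes with a double edge at one end; the terminal node there is the unique short simple root (B_3), and {alpha_2, alpha_3, alpha_5, alpha_7} form a chain of 2 nodes with a fork of two nodes at one end (D_4). A semisimple Lie algebra decomposes uniquely as the direct sum of simple ideals, one per connected component of its Dynkin diagram, so g ≅ B_3 ⊕ D_4 (dimension 21 + 28 = 49).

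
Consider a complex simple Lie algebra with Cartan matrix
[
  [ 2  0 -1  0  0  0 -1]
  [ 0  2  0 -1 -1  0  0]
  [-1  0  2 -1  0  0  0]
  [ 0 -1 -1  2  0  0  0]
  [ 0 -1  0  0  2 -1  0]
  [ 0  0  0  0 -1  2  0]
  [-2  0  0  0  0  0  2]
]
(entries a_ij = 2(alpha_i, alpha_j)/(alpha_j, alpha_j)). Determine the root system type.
The matrix has rank 7 with 2's on the diagonal. Reading the off-diagonal entries as Dynkin edges (a single edge where a_ij = a_ji = -1; a double or triple edge where a_ij * a_ji = 2 or 3), the diagram is a chain of 7 nodes with a double edge at one end; the terminal node there is the unique long simple root (C_7). One simple-root ordering that puts it in standard form is (alpha_6, alpha_5, alpha_2, alpha_4, alpha_3, alpha_1, alpha_7). So the algebra is type C_7, i.e. sp(14).

C7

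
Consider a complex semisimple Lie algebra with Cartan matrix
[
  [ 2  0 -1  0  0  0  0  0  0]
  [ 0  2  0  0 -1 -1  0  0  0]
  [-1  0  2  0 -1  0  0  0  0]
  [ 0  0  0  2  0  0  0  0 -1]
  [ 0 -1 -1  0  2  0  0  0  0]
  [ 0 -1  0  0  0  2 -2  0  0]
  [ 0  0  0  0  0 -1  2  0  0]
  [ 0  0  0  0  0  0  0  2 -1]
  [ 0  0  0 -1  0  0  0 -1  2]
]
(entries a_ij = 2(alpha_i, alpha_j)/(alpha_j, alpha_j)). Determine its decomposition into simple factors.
The diagram associated to this matrix has two connected components: the simple roots {alpha_4, alpha_8, alpha_9} form a chain of 3 nodes with single edges (A_3), and {alpha_1, alpha_2, alpha_3, alpha_5, alpha_6, alpha_7} form a chain of 6 nodes with a double edge at one end; the terminal node there is the unique short simple root (B_6). A semisimple Lie algebra decomposes uniquely as the direct sum of simple ideals, one per connected component of its Dynkin diagram, so g ≅ A_3 ⊕ B_6 (dimension 15 + 78 = 93).

A3 ⊕ B6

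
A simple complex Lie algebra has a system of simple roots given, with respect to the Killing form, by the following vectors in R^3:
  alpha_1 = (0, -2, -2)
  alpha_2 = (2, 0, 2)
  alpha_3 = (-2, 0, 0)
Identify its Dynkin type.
Compute the Cartan integers a_ij = 2(alpha_i, alpha_j)/(alpha_j, alpha_j); the resulting 3x3 Cartan matrix is
[[2, -1, 0], [-1, 2, -2], [0, -1, 2]].
The roots have two lengths (squared-length ratio 2:1); the short ones are alpha_{3}. The associated Dynkin diagram is a chain of 3 nodes with a double edge at one end; the terminal node there is the unique short simple root (B_3), so the type is B_3 (the algebra so(7)).

B_3 (so(7))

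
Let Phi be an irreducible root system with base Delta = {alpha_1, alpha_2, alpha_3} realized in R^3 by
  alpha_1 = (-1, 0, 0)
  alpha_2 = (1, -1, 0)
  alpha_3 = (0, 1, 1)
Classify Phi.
Compute the Cartan integers a_ij = 2(alpha_i, alpha_j)/(alpha_j, alpha_j); the resulting 3x3 Cartan matrix is
[[2, -1, 0], [-2, 2, -1], [0, -1, 2]].
The roots have two lengths (squared-length ratio 2:1); the short ones are alpha_{1}. The associated Dynkin diagram is a chain of 3 nodes with a double edge at one end; the terminal node there is the unique short simple root (B_3), so the type is B_3 (the algebra so(7)).

B3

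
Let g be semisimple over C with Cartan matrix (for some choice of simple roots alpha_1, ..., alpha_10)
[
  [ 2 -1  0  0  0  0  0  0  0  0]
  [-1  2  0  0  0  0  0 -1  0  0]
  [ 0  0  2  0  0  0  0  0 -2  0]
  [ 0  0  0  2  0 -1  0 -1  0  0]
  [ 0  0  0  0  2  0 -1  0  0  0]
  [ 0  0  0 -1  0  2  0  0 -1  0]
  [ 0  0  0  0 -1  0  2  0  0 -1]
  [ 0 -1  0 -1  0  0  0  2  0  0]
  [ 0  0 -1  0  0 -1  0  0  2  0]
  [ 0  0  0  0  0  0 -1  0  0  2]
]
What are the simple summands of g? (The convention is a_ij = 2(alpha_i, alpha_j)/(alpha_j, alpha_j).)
The diagram associated to this matrix has two connected components: the simple roots {alpha_5, alpha_7, alpha_10} form a chain of 3 nodes with single edges (A_3), and {alpha_1, alpha_2, alpha_3, alpha_4, alpha_6, alpha_8, alpha_9} form a chain of 7 nodes with a double edge at one end; the terminal node there is the unique long simple root (C_7). A semisimple Lie algebra decomposes uniquely as the direct sum of simple ideals, one per connected component of its Dynkin diagram, so g ≅ A_3 ⊕ C_7 (dimension 15 + 105 = 120).

A3 ⊕ C7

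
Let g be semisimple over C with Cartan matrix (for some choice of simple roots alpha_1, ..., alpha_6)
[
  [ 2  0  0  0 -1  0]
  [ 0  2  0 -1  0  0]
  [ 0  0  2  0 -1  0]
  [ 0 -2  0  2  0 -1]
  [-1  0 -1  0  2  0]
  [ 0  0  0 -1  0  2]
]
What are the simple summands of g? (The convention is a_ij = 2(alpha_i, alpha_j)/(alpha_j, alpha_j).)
A_3 ⊕ B_3

The diagram associated to this matrix has two connected components: the simple roots {alpha_1, alpha_3, alpha_5} form a chain of 3 nodes with single edges (A_3), and {alpha_2, alpha_4, alpha_6} form a chain of 3 nodes with a double edge at one end; the terminal node there is the unique short simple root (B_3). A semisimple Lie algebra decomposes uniquely as the direct sum of simple ideals, one per connected component of its Dynkin diagram, so g ≅ A_3 ⊕ B_3 (dimension 15 + 21 = 36).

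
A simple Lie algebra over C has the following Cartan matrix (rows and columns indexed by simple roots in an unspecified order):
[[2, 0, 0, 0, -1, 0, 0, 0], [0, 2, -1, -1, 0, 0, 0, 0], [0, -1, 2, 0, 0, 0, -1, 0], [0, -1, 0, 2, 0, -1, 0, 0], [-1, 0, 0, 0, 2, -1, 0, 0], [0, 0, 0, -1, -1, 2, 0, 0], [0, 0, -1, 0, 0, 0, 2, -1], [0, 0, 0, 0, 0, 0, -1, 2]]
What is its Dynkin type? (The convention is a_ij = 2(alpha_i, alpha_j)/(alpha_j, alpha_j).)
The matrix has rank 8 with 2's on the diagonal. Reading the off-diagonal entries as Dynkin edges (a single edge where a_ij = a_ji = -1; a double or triple edge where a_ij * a_ji = 2 or 3), the diagram is a chain of 8 nodes with single edges (A_8). One simple-root ordering that puts it in standard form is (alpha_1, alpha_5, alpha_6, alpha_4, alpha_2, alpha_3, alpha_7, alpha_8). So the algebra is type A_8, i.e. sl(9).

A_8 (sl(9))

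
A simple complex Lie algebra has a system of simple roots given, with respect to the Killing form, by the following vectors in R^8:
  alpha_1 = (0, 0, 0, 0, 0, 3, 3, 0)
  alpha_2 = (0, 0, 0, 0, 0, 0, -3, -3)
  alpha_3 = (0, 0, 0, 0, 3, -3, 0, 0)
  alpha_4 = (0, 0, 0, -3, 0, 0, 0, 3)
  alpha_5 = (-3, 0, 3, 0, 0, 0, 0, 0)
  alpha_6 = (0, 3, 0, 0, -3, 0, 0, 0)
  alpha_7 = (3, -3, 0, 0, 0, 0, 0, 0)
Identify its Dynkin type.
Compute the Cartan integers a_ij = 2(alpha_i, alpha_j)/(alpha_j, alpha_j); the resulting 7x7 Cartan matrix is
[[2, -1, -1, 0, 0, 0, 0], [-1, 2, 0, -1, 0, 0, 0], [-1, 0, 2, 0, 0, -1, 0], [0, -1, 0, 2, 0, 0, 0], [0, 0, 0, 0, 2, 0, -1], [0, 0, -1, 0, 0, 2, -1], [0, 0, 0, 0, -1, -1, 2]].
All simple roots have the same length, so the diagram is simply laced. The associated Dynkin diagram is a chain of 7 nodes with single edges (A_7), so the type is A_7 (the algebra sl(8)).

A_7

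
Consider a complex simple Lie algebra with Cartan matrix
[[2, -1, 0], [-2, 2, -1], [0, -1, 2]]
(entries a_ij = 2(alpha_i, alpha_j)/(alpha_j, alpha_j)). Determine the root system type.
B_3 (so(7))

The matrix has rank 3 with 2's on the diagonal. Reading the off-diagonal entries as Dynkin edges (a single edge where a_ij = a_ji = -1; a double or triple edge where a_ij * a_ji = 2 or 3), the diagram is a chain of 3 nodes with a double edge at one end; the terminal node there is the unique short simple root (B_3). One simple-root ordering that puts it in standard form is (alpha_3, alpha_2, alpha_1). So the algebra is type B_3, i.e. so(7).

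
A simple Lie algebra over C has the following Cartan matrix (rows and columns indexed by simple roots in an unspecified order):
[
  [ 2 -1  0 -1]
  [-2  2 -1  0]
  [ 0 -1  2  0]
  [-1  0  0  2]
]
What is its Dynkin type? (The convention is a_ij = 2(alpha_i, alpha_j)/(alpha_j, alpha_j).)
F_4

The matrix has rank 4 with 2's on the diagonal. Reading the off-diagonal entries as Dynkin edges (a single edge where a_ij = a_ji = -1; a double or triple edge where a_ij * a_ji = 2 or 3), the diagram is a chain of 4 nodes with a double edge between the middle two (F_4). One simple-root ordering that puts it in standard form is (alpha_3, alpha_2, alpha_1, alpha_4). So the algebra is type F_4.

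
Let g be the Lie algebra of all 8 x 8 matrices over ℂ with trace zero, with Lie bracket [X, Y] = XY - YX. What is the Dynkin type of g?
This is sl(8), which has dimension 8^2 - 1 = 63 and rank 8 - 1 = 7 (a Cartan subalgebra is the diagonal traceless matrices). In the classification of classical Lie algebras, the special linear algebra sl(n+1) has type A_n; here n = 7, so the Dynkin diagram is a chain of 7 nodes with single edges (A_7). Hence the type is A_7.

type A_7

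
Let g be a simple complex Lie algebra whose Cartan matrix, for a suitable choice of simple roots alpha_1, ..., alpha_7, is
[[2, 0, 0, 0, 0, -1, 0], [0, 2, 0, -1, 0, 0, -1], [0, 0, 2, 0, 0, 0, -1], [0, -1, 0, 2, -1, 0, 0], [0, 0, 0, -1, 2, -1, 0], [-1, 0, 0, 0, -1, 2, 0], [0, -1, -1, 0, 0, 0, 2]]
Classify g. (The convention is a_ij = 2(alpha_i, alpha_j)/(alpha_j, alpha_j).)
type A_7

The matrix has rank 7 with 2's on the diagonal. Reading the off-diagonal entries as Dynkin edges (a single edge where a_ij = a_ji = -1; a double or triple edge where a_ij * a_ji = 2 or 3), the diagram is a chain of 7 nodes with single edges (A_7). One simple-root ordering that puts it in standard form is (alpha_3, alpha_7, alpha_2, alpha_4, alpha_5, alpha_6, alpha_1). So the algebra is type A_7, i.e. sl(8).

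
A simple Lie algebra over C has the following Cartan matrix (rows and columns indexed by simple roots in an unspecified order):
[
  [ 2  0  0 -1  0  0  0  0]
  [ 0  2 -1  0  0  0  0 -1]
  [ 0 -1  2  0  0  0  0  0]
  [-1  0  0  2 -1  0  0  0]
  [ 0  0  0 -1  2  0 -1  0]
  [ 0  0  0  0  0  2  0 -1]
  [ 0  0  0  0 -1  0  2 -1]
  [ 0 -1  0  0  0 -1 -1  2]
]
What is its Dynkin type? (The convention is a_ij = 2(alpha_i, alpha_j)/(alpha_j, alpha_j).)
E_8

The matrix has rank 8 with 2's on the diagonal. Reading the off-diagonal entries as Dynkin edges (a single edge where a_ij = a_ji = -1; a double or triple edge where a_ij * a_ji = 2 or 3), the diagram is a chain of 7 nodes with one extra node attached to the third node from one end (E_8). One simple-root ordering that puts it in standard form is (alpha_3, alpha_6, alpha_2, alpha_8, alpha_7, alpha_5, alpha_4, alpha_1). So the algebra is type E_8.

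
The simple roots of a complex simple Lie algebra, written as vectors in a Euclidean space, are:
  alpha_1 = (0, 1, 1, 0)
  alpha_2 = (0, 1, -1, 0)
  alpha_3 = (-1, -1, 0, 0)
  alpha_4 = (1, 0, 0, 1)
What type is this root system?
Compute the Cartan integers a_ij = 2(alpha_i, alpha_j)/(alpha_j, alpha_j); the resulting 4x4 Cartan matrix is
[[2, 0, -1, 0], [0, 2, -1, 0], [-1, -1, 2, -1], [0, 0, -1, 2]].
All simple roots have the same length, so the diagram is simply laced. The associated Dynkin diagram is a chain of 2 nodes with a fork of two nodes at one end (D_4), so the type is D_4 (the algebra so(8)).

type D_4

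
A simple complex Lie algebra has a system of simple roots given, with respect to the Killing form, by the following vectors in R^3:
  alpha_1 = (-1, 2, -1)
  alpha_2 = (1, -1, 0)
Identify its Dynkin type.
G2

Compute the Cartan integers a_ij = 2(alpha_i, alpha_j)/(alpha_j, alpha_j); the resulting 2x2 Cartan matrix is
[[2, -3], [-1, 2]].
The roots have two lengths (squared-length ratio 3:1); the short ones are alpha_{2}. The associated Dynkin diagram is two nodes joined by a triple edge (G_2), so the type is G_2.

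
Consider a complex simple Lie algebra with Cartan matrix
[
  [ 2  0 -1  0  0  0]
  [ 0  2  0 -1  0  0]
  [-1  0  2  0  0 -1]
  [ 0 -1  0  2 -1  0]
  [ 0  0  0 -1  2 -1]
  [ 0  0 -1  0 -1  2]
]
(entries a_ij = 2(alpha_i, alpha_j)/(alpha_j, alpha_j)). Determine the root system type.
A_6

The matrix has rank 6 with 2's on the diagonal. Reading the off-diagonal entries as Dynkin edges (a single edge where a_ij = a_ji = -1; a double or triple edge where a_ij * a_ji = 2 or 3), the diagram is a chain of 6 nodes with single edges (A_6). One simple-root ordering that puts it in standard form is (alpha_1, alpha_3, alpha_6, alpha_5, alpha_4, alpha_2). So the algebra is type A_6, i.e. sl(7).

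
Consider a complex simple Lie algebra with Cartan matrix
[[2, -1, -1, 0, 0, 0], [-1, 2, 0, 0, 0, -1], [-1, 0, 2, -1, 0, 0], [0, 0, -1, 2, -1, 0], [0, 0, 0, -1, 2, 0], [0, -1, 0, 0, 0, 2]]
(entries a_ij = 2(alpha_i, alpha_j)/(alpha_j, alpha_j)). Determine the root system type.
A6

The matrix has rank 6 with 2's on the diagonal. Reading the off-diagonal entries as Dynkin edges (a single edge where a_ij = a_ji = -1; a double or triple edge where a_ij * a_ji = 2 or 3), the diagram is a chain of 6 nodes with single edges (A_6). One simple-root ordering that puts it in standard form is (alpha_5, alpha_4, alpha_3, alpha_1, alpha_2, alpha_6). So the algebra is type A_6, i.e. sl(7).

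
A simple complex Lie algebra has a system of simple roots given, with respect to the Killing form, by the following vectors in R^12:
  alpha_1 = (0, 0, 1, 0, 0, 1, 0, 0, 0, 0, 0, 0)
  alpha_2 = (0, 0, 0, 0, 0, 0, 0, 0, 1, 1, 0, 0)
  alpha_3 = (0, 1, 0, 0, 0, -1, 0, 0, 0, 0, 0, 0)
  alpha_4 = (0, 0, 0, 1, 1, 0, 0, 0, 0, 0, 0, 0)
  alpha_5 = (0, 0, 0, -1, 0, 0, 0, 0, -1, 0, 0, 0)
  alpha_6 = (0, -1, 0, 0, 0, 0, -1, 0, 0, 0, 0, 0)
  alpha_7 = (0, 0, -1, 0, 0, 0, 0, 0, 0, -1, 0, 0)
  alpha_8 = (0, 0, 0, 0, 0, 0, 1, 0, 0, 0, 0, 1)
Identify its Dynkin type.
Compute the Cartan integers a_ij = 2(alpha_i, alpha_j)/(alpha_j, alpha_j); the resulting 8x8 Cartan matrix is
[[2, 0, -1, 0, 0, 0, -1, 0], [0, 2, 0, 0, -1, 0, -1, 0], [-1, 0, 2, 0, 0, -1, 0, 0], [0, 0, 0, 2, -1, 0, 0, 0], [0, -1, 0, -1, 2, 0, 0, 0], [0, 0, -1, 0, 0, 2, 0, -1], [-1, -1, 0, 0, 0, 0, 2, 0], [0, 0, 0, 0, 0, -1, 0, 2]].
All simple roots have the same length, so the diagram is simply laced. The associated Dynkin diagram is a chain of 8 nodes with single edges (A_8), so the type is A_8 (the algebra sl(9)).

A8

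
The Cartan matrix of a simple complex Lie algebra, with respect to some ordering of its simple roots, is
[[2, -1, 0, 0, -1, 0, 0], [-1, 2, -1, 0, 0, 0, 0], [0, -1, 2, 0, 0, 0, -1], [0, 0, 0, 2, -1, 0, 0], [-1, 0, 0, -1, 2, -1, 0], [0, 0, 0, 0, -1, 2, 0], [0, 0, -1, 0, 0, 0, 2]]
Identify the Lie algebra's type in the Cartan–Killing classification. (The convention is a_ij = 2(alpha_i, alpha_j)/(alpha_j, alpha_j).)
The matrix has rank 7 with 2's on the diagonal. Reading the off-diagonal entries as Dynkin edges (a single edge where a_ij = a_ji = -1; a double or triple edge where a_ij * a_ji = 2 or 3), the diagram is a chain of 5 nodes with a fork of two nodes at one end (D_7). One simple-root ordering that puts it in standard form is (alpha_7, alpha_3, alpha_2, alpha_1, alpha_5, alpha_6, alpha_4). So the algebra is type D_7, i.e. so(14).

D_7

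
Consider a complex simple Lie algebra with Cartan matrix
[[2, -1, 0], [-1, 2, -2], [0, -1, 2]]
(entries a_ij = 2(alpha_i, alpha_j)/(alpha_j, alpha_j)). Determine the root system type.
The matrix has rank 3 with 2's on the diagonal. Reading the off-diagonal entries as Dynkin edges (a single edge where a_ij = a_ji = -1; a double or triple edge where a_ij * a_ji = 2 or 3), the diagram is a chain of 3 nodes with a double edge at one end; the terminal node there is the unique short simple root (B_3). One simple-root ordering that puts it in standard form is (alpha_1, alpha_2, alpha_3). So the algebra is type B_3, i.e. so(7).

type B_3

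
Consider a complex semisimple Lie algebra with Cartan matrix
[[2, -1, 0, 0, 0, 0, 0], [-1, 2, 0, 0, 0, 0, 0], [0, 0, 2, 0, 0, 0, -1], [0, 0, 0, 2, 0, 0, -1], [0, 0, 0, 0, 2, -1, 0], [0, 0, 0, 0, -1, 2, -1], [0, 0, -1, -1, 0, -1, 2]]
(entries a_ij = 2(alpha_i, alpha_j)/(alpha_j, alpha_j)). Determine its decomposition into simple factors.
A_2 (sl(3)) ⊕ D_5 (so(10))

The diagram associated to this matrix has two connected components: the simple roots {alpha_1, alpha_2} form a chain of 2 nodes with single edges (A_2), and {alpha_3, alpha_4, alpha_5, alpha_6, alpha_7} form a chain of 3 nodes with a fork of two nodes at one end (D_5). A semisimple Lie algebra decomposes uniquely as the direct sum of simple ideals, one per connected component of its Dynkin diagram, so g ≅ A_2 ⊕ D_5 (dimension 8 + 45 = 53).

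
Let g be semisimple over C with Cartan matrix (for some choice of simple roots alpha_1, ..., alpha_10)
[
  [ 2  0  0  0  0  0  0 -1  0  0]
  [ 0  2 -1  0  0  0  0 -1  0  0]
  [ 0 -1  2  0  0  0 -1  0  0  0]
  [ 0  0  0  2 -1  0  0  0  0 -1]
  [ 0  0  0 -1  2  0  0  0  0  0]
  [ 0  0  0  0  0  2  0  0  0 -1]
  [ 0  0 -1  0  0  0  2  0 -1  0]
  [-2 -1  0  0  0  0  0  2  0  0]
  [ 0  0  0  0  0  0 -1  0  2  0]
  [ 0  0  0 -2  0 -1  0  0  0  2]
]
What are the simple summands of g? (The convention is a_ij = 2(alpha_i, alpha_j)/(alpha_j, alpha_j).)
B_6 ⊕ F_4

The diagram associated to this matrix has two connected components: the simple roots {alpha_1, alpha_2, alpha_3, alpha_7, alpha_8, alpha_9} form a chain of 6 nodes with a double edge at one end; the terminal node there is the unique short simple root (B_6), and {alpha_4, alpha_5, alpha_6, alpha_10} form a chain of 4 nodes with a double edge between the middle two (F_4). A semisimple Lie algebra decomposes uniquely as the direct sum of simple ideals, one per connected component of its Dynkin diagram, so g ≅ B_6 ⊕ F_4 (dimension 78 + 52 = 130).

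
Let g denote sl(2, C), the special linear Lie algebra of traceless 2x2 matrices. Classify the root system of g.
type A_1

This is sl(2), which has dimension 2^2 - 1 = 3 and rank 2 - 1 = 1 (a Cartan subalgebra is the diagonal traceless matrices). In the classification of classical Lie algebras, the special linear algebra sl(n+1) has type A_n; here n = 1, so the Dynkin diagram is a chain of 1 nodes with single edges (A_1). Hence the type is A_1.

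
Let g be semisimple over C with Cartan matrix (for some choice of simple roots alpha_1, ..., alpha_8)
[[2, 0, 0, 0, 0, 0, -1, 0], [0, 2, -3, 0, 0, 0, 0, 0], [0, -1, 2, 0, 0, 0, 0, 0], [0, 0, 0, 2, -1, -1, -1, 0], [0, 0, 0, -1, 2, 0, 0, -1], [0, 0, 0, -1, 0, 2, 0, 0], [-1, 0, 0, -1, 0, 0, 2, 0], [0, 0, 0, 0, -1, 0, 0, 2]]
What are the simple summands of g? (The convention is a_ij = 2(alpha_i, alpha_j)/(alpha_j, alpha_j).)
The diagram associated to this matrix has two connected components: the simple roots {alpha_1, alpha_4, alpha_5, alpha_6, alpha_7, alpha_8} form a chain of 5 nodes with one extra node attached to the third node from one end (E_6), and {alpha_2, alpha_3} form two nodes joined by a triple edge (G_2). A semisimple Lie algebra decomposes uniquely as the direct sum of simple ideals, one per connected component of its Dynkin diagram, so g ≅ E_6 ⊕ G_2 (dimension 78 + 14 = 92).

E_6 + G_2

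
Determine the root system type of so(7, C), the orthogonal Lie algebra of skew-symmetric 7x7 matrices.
B_3 (so(7))

This is so(7) with 7 odd, which has dimension 7(7-1)/2 = 21 and rank (7-1)/2 = 3. In the classification of classical Lie algebras, the orthogonal algebra so(2n+1) in an odd number of variables has type B_n; here n = 3, so the Dynkin diagram is a chain of 3 nodes with a double edge at one end; the terminal node there is the unique short simple root (B_3). Hence the type is B_3.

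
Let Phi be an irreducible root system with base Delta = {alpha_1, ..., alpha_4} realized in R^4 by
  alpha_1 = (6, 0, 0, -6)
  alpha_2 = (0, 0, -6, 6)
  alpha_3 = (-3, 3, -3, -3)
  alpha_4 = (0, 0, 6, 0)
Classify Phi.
F_4

Compute the Cartan integers a_ij = 2(alpha_i, alpha_j)/(alpha_j, alpha_j); the resulting 4x4 Cartan matrix is
[[2, -1, 0, 0], [-1, 2, 0, -2], [0, 0, 2, -1], [0, -1, -1, 2]].
The roots have two lengths (squared-length ratio 2:1); the short ones are alpha_{3,4}. The associated Dynkin diagram is a chain of 4 nodes with a double edge between the middle two (F_4), so the type is F_4.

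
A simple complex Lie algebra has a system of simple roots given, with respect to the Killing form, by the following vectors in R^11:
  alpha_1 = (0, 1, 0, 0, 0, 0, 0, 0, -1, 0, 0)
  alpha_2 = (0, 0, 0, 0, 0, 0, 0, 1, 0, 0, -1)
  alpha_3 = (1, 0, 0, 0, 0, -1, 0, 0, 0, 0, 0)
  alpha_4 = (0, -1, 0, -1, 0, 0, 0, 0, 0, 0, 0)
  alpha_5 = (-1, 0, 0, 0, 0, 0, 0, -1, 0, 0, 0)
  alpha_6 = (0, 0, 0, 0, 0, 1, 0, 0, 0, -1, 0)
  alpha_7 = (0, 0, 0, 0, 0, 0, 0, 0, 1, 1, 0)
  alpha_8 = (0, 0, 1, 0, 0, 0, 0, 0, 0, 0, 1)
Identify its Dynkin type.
Compute the Cartan integers a_ij = 2(alpha_i, alpha_j)/(alpha_j, alpha_j); the resulting 8x8 Cartan matrix is
[[2, 0, 0, -1, 0, 0, -1, 0], [0, 2, 0, 0, -1, 0, 0, -1], [0, 0, 2, 0, -1, -1, 0, 0], [-1, 0, 0, 2, 0, 0, 0, 0], [0, -1, -1, 0, 2, 0, 0, 0], [0, 0, -1, 0, 0, 2, -1, 0], [-1, 0, 0, 0, 0, -1, 2, 0], [0, -1, 0, 0, 0, 0, 0, 2]].
All simple roots have the same length, so the diagram is simply laced. The associated Dynkin diagram is a chain of 8 nodes with single edges (A_8), so the type is A_8 (the algebra sl(9)).

type A_8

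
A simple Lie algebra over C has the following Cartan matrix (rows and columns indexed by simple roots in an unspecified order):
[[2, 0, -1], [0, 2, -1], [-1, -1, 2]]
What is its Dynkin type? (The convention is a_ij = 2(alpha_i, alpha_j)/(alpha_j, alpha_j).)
The matrix has rank 3 with 2's on the diagonal. Reading the off-diagonal entries as Dynkin edges (a single edge where a_ij = a_ji = -1; a double or triple edge where a_ij * a_ji = 2 or 3), the diagram is a chain of 3 nodes with single edges (A_3). One simple-root ordering that puts it in standard form is (alpha_2, alpha_3, alpha_1). So the algebra is type A_3, i.e. sl(4).

type A_3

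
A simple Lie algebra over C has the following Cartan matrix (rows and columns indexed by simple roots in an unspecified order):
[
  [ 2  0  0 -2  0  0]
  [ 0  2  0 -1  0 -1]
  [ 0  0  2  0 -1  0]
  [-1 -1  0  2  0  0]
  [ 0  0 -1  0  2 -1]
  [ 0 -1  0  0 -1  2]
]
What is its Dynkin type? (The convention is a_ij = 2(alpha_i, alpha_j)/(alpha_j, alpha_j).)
C_6

The matrix has rank 6 with 2's on the diagonal. Reading the off-diagonal entries as Dynkin edges (a single edge where a_ij = a_ji = -1; a double or triple edge where a_ij * a_ji = 2 or 3), the diagram is a chain of 6 nodes with a double edge at one end; the terminal node there is the unique long simple root (C_6). One simple-root ordering that puts it in standard form is (alpha_3, alpha_5, alpha_6, alpha_2, alpha_4, alpha_1). So the algebra is type C_6, i.e. sp(12).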